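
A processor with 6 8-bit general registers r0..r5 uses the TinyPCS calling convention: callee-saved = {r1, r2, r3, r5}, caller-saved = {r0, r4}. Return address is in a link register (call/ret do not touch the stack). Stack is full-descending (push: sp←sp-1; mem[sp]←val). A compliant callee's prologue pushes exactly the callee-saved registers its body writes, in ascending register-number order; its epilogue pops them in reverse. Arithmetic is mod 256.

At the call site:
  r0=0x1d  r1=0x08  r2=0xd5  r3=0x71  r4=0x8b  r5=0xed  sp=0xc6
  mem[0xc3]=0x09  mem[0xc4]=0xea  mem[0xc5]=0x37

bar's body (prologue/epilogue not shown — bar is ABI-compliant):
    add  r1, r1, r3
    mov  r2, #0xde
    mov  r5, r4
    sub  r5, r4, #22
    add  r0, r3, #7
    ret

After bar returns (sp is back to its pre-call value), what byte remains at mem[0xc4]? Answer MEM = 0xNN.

prologue: push r1 -> mem[0xc5]=0x08, sp=0xc5
prologue: push r2 -> mem[0xc4]=0xd5, sp=0xc4
prologue: push r5 -> mem[0xc3]=0xed, sp=0xc3
body[0] add  r1, r1, r3 -> r1=0x79
body[1] mov  r2, #0xde -> r2=0xde
body[2] mov  r5, r4 -> r5=0x8b
body[3] sub  r5, r4, #22 -> r5=0x75
body[4] add  r0, r3, #7 -> r0=0x78
epilogue: pop r5=0xed, sp=0xc4
epilogue: pop r2=0xd5, sp=0xc5
epilogue: pop r1=0x08, sp=0xc6
prologue pushed ['r1', 'r2', 'r5'] at ['0xc5', '0xc4', '0xc3']

MEM = 0xd5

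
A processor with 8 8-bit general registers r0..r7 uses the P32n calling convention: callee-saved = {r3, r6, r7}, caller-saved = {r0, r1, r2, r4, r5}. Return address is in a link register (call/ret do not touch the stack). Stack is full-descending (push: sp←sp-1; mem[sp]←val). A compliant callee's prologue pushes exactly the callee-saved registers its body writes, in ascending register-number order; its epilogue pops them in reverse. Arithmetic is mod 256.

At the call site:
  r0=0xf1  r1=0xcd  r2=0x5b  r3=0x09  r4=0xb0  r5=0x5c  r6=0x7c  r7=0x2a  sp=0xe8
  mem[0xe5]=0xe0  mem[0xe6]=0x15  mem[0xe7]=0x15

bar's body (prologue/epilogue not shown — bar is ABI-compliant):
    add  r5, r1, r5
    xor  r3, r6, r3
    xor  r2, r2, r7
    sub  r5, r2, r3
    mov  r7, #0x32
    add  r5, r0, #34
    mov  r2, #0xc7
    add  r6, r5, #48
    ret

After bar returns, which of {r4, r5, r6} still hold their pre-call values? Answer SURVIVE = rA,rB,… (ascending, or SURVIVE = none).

SURVIVE = r4,r6

prologue: push r3 → mem[0xe7]=0x09, sp=0xe7
prologue: push r6 → mem[0xe6]=0x7c, sp=0xe6
prologue: push r7 → mem[0xe5]=0x2a, sp=0xe5
body[0] add  r5, r1, r5 → r5=0x29
body[1] xor  r3, r6, r3 → r3=0x75
body[2] xor  r2, r2, r7 → r2=0x71
body[3] sub  r5, r2, r3 → r5=0xfc
body[4] mov  r7, #0x32 → r7=0x32
body[5] add  r5, r0, #34 → r5=0x13
body[6] mov  r2, #0xc7 → r2=0xc7
body[7] add  r6, r5, #48 → r6=0x43
epilogue: pop r7=0x2a, sp=0xe6
epilogue: pop r6=0x7c, sp=0xe7
epilogue: pop r3=0x09, sp=0xe8
r4: caller-saved, written=False
r5: caller-saved, written=True
r6: callee-saved, written=True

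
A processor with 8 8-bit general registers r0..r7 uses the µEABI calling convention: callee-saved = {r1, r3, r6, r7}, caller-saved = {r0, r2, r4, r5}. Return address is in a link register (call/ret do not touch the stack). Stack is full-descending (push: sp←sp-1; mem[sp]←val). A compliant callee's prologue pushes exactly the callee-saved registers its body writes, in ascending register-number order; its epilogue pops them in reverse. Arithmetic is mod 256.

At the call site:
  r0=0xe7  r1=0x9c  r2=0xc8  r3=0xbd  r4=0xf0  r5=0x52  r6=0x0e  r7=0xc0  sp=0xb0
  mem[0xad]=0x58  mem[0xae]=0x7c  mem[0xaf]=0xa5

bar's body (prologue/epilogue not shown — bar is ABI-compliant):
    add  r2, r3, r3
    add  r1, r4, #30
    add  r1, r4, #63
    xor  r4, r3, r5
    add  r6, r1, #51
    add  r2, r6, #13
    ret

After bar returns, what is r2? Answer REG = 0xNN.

prologue: push r1 -> mem[0xaf]=0x9c, sp=0xaf
prologue: push r6 -> mem[0xae]=0x0e, sp=0xae
body[0] add  r2, r3, r3 -> r2=0x7a
body[1] add  r1, r4, #30 -> r1=0x0e
body[2] add  r1, r4, #63 -> r1=0x2f
body[3] xor  r4, r3, r5 -> r4=0xef
body[4] add  r6, r1, #51 -> r6=0x62
body[5] add  r2, r6, #13 -> r2=0x6f
epilogue: pop r6=0x0e, sp=0xaf
epilogue: pop r1=0x9c, sp=0xb0
r2 is caller-saved -> body value

REG = 0x6f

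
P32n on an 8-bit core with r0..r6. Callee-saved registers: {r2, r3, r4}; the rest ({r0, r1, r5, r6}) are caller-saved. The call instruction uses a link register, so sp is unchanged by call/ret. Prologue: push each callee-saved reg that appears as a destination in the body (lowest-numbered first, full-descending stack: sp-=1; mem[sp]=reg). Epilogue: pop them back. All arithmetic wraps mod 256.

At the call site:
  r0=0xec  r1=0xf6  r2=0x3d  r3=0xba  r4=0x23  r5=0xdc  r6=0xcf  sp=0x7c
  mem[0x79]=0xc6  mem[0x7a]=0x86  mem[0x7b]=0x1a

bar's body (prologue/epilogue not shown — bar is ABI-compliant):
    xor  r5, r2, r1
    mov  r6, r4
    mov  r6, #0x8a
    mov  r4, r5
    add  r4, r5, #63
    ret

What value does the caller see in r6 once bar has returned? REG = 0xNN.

REG = 0x8a

prologue: push r4 → mem[0x7b]=0x23, sp=0x7b
body[0] xor  r5, r2, r1 → r5=0xcb
body[1] mov  r6, r4 → r6=0x23
body[2] mov  r6, #0x8a → r6=0x8a
body[3] mov  r4, r5 → r4=0xcb
body[4] add  r4, r5, #63 → r4=0x0a
epilogue: pop r4=0x23, sp=0x7c
r6 is caller-saved → body value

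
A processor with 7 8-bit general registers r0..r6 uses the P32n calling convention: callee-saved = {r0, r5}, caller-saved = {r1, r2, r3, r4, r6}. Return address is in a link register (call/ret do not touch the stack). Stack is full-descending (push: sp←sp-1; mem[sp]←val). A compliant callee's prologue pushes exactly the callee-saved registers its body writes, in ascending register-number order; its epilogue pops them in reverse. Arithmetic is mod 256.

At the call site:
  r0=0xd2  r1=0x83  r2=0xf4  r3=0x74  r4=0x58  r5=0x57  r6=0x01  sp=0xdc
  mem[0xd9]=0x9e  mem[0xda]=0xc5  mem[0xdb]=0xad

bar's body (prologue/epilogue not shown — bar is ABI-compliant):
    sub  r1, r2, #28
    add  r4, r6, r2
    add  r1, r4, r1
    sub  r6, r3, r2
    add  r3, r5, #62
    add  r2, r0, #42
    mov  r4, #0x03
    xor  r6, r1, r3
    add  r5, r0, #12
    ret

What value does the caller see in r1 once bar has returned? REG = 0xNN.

prologue: push r5 -> mem[0xdb]=0x57, sp=0xdb
body[0] sub  r1, r2, #28 -> r1=0xd8
body[1] add  r4, r6, r2 -> r4=0xf5
body[2] add  r1, r4, r1 -> r1=0xcd
body[3] sub  r6, r3, r2 -> r6=0x80
body[4] add  r3, r5, #62 -> r3=0x95
body[5] add  r2, r0, #42 -> r2=0xfc
body[6] mov  r4, #0x03 -> r4=0x03
body[7] xor  r6, r1, r3 -> r6=0x58
body[8] add  r5, r0, #12 -> r5=0xde
epilogue: pop r5=0x57, sp=0xdc
r1 is caller-saved -> body value

REG = 0xcd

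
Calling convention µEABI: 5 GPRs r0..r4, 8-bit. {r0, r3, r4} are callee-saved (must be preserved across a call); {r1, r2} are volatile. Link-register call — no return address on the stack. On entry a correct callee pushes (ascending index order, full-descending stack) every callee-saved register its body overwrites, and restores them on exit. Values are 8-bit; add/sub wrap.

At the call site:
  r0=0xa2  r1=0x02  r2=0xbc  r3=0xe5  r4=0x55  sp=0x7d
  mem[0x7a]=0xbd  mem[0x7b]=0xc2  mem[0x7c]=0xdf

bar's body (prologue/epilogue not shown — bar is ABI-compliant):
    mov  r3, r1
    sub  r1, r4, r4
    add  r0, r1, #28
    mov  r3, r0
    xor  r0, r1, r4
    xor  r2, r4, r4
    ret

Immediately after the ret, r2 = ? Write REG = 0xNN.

REG = 0x00

prologue: push r0 -> mem[0x7c]=0xa2, sp=0x7c
prologue: push r3 -> mem[0x7b]=0xe5, sp=0x7b
body[0] mov  r3, r1 -> r3=0x02
body[1] sub  r1, r4, r4 -> r1=0x00
body[2] add  r0, r1, #28 -> r0=0x1c
body[3] mov  r3, r0 -> r3=0x1c
body[4] xor  r0, r1, r4 -> r0=0x55
body[5] xor  r2, r4, r4 -> r2=0x00
epilogue: pop r3=0xe5, sp=0x7c
epilogue: pop r0=0xa2, sp=0x7d
r2 is caller-saved -> body value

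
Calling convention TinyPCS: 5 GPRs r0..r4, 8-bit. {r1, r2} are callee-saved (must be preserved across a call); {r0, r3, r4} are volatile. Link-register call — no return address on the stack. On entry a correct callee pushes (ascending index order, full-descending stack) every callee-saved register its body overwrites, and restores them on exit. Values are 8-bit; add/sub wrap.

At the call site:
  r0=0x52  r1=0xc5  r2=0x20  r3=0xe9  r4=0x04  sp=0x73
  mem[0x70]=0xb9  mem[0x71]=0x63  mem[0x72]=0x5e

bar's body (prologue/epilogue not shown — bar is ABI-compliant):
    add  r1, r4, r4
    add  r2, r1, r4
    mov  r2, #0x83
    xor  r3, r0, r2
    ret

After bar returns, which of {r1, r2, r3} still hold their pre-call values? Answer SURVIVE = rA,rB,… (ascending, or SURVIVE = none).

SURVIVE = r1,r2

prologue: push r1 → mem[0x72]=0xc5, sp=0x72
prologue: push r2 → mem[0x71]=0x20, sp=0x71
body[0] add  r1, r4, r4 → r1=0x08
body[1] add  r2, r1, r4 → r2=0x0c
body[2] mov  r2, #0x83 → r2=0x83
body[3] xor  r3, r0, r2 → r3=0xd1
epilogue: pop r2=0x20, sp=0x72
epilogue: pop r1=0xc5, sp=0x73
r1: callee-saved, written=True
r2: callee-saved, written=True
r3: caller-saved, written=True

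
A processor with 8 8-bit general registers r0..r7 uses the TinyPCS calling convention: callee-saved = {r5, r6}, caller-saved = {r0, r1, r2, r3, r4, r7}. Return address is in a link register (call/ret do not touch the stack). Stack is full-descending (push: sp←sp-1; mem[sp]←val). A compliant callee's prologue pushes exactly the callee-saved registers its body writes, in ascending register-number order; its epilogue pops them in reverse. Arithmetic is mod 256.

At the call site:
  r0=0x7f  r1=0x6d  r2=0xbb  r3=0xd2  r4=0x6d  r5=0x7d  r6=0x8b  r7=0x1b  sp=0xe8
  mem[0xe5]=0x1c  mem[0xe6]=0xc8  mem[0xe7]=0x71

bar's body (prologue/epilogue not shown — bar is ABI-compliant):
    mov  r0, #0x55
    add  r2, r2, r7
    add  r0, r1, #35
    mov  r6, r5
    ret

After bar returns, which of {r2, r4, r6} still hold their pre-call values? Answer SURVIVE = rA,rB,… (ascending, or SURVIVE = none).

SURVIVE = r4,r6

prologue: push r6 -> mem[0xe7]=0x8b, sp=0xe7
body[0] mov  r0, #0x55 -> r0=0x55
body[1] add  r2, r2, r7 -> r2=0xd6
body[2] add  r0, r1, #35 -> r0=0x90
body[3] mov  r6, r5 -> r6=0x7d
epilogue: pop r6=0x8b, sp=0xe8
r2: caller-saved, written=True
r4: caller-saved, written=False
r6: callee-saved, written=True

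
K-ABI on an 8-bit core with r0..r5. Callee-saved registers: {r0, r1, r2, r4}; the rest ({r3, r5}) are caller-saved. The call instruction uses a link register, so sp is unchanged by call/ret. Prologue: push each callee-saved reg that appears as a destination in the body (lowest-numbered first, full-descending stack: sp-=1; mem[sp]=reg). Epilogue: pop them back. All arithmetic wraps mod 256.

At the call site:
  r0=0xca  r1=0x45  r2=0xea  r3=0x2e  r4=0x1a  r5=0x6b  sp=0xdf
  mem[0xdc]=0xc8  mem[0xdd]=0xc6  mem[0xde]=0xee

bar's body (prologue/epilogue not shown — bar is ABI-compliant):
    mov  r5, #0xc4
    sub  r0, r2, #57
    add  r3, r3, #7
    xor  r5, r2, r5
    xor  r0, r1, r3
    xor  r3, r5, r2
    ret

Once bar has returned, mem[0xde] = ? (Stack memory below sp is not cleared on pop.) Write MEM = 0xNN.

prologue: push r0 -> mem[0xde]=0xca, sp=0xde
body[0] mov  r5, #0xc4 -> r5=0xc4
body[1] sub  r0, r2, #57 -> r0=0xb1
body[2] add  r3, r3, #7 -> r3=0x35
body[3] xor  r5, r2, r5 -> r5=0x2e
body[4] xor  r0, r1, r3 -> r0=0x70
body[5] xor  r3, r5, r2 -> r3=0xc4
epilogue: pop r0=0xca, sp=0xdf
prologue pushed ['r0'] at ['0xde']

MEM = 0xca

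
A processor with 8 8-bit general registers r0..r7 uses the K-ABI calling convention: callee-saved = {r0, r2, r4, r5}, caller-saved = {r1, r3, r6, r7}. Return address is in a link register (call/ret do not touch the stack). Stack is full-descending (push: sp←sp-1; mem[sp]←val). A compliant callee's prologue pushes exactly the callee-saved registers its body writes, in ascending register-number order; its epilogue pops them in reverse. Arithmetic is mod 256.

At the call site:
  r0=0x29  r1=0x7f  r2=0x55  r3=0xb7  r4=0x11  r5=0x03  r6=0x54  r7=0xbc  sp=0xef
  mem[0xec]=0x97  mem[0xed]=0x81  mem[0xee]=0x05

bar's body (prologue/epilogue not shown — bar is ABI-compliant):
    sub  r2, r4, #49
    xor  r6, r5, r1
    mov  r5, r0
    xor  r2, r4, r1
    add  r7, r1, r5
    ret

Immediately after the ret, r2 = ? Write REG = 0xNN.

prologue: push r2 -> mem[0xee]=0x55, sp=0xee
prologue: push r5 -> mem[0xed]=0x03, sp=0xed
body[0] sub  r2, r4, #49 -> r2=0xe0
body[1] xor  r6, r5, r1 -> r6=0x7c
body[2] mov  r5, r0 -> r5=0x29
body[3] xor  r2, r4, r1 -> r2=0x6e
body[4] add  r7, r1, r5 -> r7=0xa8
epilogue: pop r5=0x03, sp=0xee
epilogue: pop r2=0x55, sp=0xef
r2 is callee-saved -> restored

REG = 0x55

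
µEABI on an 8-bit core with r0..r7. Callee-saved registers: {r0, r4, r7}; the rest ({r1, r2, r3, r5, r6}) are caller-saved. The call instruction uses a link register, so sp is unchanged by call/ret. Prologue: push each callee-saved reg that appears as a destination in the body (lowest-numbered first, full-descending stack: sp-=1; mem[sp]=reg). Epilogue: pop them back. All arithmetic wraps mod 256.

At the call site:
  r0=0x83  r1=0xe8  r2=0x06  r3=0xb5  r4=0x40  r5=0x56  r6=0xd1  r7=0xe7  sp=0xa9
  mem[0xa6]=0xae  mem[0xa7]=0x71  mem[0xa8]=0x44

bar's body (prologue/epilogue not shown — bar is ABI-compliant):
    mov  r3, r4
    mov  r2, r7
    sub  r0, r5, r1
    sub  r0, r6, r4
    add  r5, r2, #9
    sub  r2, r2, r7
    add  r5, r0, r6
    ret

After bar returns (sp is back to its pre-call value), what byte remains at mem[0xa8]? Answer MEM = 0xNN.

MEM = 0x83

prologue: push r0 -> mem[0xa8]=0x83, sp=0xa8
body[0] mov  r3, r4 -> r3=0x40
body[1] mov  r2, r7 -> r2=0xe7
body[2] sub  r0, r5, r1 -> r0=0x6e
body[3] sub  r0, r6, r4 -> r0=0x91
body[4] add  r5, r2, #9 -> r5=0xf0
body[5] sub  r2, r2, r7 -> r2=0x00
body[6] add  r5, r0, r6 -> r5=0x62
epilogue: pop r0=0x83, sp=0xa9
prologue pushed ['r0'] at ['0xa8']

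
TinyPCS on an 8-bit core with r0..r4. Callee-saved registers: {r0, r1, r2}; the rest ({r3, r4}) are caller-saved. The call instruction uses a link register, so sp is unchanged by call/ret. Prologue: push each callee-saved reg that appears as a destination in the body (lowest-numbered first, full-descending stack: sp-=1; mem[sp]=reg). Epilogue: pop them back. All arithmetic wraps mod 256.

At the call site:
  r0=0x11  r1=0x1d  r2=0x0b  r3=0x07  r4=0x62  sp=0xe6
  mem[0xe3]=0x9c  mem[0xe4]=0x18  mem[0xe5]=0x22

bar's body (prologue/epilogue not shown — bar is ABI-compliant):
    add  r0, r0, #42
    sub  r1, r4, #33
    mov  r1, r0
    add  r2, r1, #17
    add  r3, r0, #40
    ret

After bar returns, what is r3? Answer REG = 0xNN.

prologue: push r0 -> mem[0xe5]=0x11, sp=0xe5
prologue: push r1 -> mem[0xe4]=0x1d, sp=0xe4
prologue: push r2 -> mem[0xe3]=0x0b, sp=0xe3
body[0] add  r0, r0, #42 -> r0=0x3b
body[1] sub  r1, r4, #33 -> r1=0x41
body[2] mov  r1, r0 -> r1=0x3b
body[3] add  r2, r1, #17 -> r2=0x4c
body[4] add  r3, r0, #40 -> r3=0x63
epilogue: pop r2=0x0b, sp=0xe4
epilogue: pop r1=0x1d, sp=0xe5
epilogue: pop r0=0x11, sp=0xe6
r3 is caller-saved -> body value

REG = 0x63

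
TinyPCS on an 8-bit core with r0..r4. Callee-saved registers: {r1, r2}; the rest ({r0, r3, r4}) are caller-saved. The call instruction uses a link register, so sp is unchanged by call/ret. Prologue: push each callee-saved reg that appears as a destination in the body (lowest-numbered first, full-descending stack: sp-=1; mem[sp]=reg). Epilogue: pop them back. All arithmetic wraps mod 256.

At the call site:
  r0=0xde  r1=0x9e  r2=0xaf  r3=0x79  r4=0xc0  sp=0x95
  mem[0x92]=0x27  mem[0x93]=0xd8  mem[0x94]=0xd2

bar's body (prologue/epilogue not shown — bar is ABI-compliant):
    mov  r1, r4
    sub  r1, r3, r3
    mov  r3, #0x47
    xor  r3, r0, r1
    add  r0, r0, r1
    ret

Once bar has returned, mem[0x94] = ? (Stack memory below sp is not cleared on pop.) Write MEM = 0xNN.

MEM = 0x9e

prologue: push r1 → mem[0x94]=0x9e, sp=0x94
body[0] mov  r1, r4 → r1=0xc0
body[1] sub  r1, r3, r3 → r1=0x00
body[2] mov  r3, #0x47 → r3=0x47
body[3] xor  r3, r0, r1 → r3=0xde
body[4] add  r0, r0, r1 → r0=0xde
epilogue: pop r1=0x9e, sp=0x95
prologue pushed ['r1'] at ['0x94']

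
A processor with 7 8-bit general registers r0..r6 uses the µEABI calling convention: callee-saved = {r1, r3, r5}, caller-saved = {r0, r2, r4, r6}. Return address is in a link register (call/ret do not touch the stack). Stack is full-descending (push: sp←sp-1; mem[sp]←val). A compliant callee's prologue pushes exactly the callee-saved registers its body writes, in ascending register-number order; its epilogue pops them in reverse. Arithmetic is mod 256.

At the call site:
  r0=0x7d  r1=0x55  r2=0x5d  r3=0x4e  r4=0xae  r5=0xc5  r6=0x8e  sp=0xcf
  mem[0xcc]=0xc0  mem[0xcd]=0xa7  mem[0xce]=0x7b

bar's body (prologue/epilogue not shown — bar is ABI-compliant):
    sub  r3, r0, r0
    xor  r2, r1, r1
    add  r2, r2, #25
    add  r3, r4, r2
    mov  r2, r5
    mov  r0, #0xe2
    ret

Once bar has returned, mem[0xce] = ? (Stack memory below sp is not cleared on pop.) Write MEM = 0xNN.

prologue: push r3 → mem[0xce]=0x4e, sp=0xce
body[0] sub  r3, r0, r0 → r3=0x00
body[1] xor  r2, r1, r1 → r2=0x00
body[2] add  r2, r2, #25 → r2=0x19
body[3] add  r3, r4, r2 → r3=0xc7
body[4] mov  r2, r5 → r2=0xc5
body[5] mov  r0, #0xe2 → r0=0xe2
epilogue: pop r3=0x4e, sp=0xcf
prologue pushed ['r3'] at ['0xce']

MEM = 0x4e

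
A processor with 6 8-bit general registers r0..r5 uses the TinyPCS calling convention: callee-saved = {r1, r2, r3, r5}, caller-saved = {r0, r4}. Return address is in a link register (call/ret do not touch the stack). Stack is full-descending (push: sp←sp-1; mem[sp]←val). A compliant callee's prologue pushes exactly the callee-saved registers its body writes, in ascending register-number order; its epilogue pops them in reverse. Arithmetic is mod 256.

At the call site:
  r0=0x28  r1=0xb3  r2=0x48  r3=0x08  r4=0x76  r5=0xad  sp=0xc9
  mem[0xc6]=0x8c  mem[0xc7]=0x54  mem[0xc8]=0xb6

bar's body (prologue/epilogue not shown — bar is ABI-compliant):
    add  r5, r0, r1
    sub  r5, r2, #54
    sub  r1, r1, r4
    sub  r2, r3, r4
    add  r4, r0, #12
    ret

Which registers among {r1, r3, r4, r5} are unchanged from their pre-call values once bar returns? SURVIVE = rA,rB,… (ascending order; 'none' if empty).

prologue: push r1 → mem[0xc8]=0xb3, sp=0xc8
prologue: push r2 → mem[0xc7]=0x48, sp=0xc7
prologue: push r5 → mem[0xc6]=0xad, sp=0xc6
body[0] add  r5, r0, r1 → r5=0xdb
body[1] sub  r5, r2, #54 → r5=0x12
body[2] sub  r1, r1, r4 → r1=0x3d
body[3] sub  r2, r3, r4 → r2=0x92
body[4] add  r4, r0, #12 → r4=0x34
epilogue: pop r5=0xad, sp=0xc7
epilogue: pop r2=0x48, sp=0xc8
epilogue: pop r1=0xb3, sp=0xc9
r1: callee-saved, written=True
r3: callee-saved, written=False
r4: caller-saved, written=True
r5: callee-saved, written=True

SURVIVE = r1,r3,r5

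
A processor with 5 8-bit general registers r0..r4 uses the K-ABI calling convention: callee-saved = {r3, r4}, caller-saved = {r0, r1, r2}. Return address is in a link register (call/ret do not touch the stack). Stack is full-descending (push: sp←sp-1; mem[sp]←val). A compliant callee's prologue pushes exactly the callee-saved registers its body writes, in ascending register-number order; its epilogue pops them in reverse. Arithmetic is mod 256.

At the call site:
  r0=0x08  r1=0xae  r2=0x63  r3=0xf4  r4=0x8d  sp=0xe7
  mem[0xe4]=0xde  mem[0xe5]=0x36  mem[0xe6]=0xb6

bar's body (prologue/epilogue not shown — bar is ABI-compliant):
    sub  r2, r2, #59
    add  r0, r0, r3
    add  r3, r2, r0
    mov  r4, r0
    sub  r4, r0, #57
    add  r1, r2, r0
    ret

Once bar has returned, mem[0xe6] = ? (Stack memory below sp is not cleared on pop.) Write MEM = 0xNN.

prologue: push r3 → mem[0xe6]=0xf4, sp=0xe6
prologue: push r4 → mem[0xe5]=0x8d, sp=0xe5
body[0] sub  r2, r2, #59 → r2=0x28
body[1] add  r0, r0, r3 → r0=0xfc
body[2] add  r3, r2, r0 → r3=0x24
body[3] mov  r4, r0 → r4=0xfc
body[4] sub  r4, r0, #57 → r4=0xc3
body[5] add  r1, r2, r0 → r1=0x24
epilogue: pop r4=0x8d, sp=0xe6
epilogue: pop r3=0xf4, sp=0xe7
prologue pushed ['r3', 'r4'] at ['0xe6', '0xe5']

MEM = 0xf4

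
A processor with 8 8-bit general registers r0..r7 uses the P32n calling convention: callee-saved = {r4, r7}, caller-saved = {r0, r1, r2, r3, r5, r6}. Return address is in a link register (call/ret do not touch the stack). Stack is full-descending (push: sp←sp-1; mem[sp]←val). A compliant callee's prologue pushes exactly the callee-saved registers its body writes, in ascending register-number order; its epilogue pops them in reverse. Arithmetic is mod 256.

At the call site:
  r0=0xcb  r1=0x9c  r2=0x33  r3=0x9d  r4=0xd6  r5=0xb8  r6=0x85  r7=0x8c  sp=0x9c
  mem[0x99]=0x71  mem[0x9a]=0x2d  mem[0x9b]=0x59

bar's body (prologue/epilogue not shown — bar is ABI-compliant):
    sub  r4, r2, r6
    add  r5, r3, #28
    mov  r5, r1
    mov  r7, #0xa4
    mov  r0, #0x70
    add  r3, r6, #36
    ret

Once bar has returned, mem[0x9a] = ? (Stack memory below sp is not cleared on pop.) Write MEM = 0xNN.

MEM = 0x8c

prologue: push r4 → mem[0x9b]=0xd6, sp=0x9b
prologue: push r7 → mem[0x9a]=0x8c, sp=0x9a
body[0] sub  r4, r2, r6 → r4=0xae
body[1] add  r5, r3, #28 → r5=0xb9
body[2] mov  r5, r1 → r5=0x9c
body[3] mov  r7, #0xa4 → r7=0xa4
body[4] mov  r0, #0x70 → r0=0x70
body[5] add  r3, r6, #36 → r3=0xa9
epilogue: pop r7=0x8c, sp=0x9b
epilogue: pop r4=0xd6, sp=0x9c
prologue pushed ['r4', 'r7'] at ['0x9b', '0x9a']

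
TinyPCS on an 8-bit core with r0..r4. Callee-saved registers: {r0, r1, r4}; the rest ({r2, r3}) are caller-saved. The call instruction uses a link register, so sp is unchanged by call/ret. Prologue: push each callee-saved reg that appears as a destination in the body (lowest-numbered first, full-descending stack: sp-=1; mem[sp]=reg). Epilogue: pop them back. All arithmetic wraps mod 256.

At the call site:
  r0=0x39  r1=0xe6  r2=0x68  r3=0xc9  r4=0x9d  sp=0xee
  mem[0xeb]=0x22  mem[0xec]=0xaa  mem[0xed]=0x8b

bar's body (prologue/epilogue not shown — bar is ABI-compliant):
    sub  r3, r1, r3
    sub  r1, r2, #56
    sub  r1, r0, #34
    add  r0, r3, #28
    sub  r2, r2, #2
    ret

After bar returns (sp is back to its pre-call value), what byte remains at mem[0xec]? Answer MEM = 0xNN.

MEM = 0xe6

prologue: push r0 → mem[0xed]=0x39, sp=0xed
prologue: push r1 → mem[0xec]=0xe6, sp=0xec
body[0] sub  r3, r1, r3 → r3=0x1d
body[1] sub  r1, r2, #56 → r1=0x30
body[2] sub  r1, r0, #34 → r1=0x17
body[3] add  r0, r3, #28 → r0=0x39
body[4] sub  r2, r2, #2 → r2=0x66
epilogue: pop r1=0xe6, sp=0xed
epilogue: pop r0=0x39, sp=0xee
prologue pushed ['r0', 'r1'] at ['0xed', '0xec']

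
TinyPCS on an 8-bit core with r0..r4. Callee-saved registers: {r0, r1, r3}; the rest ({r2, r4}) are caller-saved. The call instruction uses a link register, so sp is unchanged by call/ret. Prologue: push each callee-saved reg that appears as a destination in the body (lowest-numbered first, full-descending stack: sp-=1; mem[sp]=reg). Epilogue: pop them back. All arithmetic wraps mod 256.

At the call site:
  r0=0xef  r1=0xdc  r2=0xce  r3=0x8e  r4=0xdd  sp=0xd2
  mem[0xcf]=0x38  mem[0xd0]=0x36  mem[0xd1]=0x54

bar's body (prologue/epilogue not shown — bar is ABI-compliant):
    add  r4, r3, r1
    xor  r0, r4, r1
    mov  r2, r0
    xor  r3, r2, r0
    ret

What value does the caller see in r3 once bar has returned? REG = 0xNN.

REG = 0x8e

prologue: push r0 -> mem[0xd1]=0xef, sp=0xd1
prologue: push r3 -> mem[0xd0]=0x8e, sp=0xd0
body[0] add  r4, r3, r1 -> r4=0x6a
body[1] xor  r0, r4, r1 -> r0=0xb6
body[2] mov  r2, r0 -> r2=0xb6
body[3] xor  r3, r2, r0 -> r3=0x00
epilogue: pop r3=0x8e, sp=0xd1
epilogue: pop r0=0xef, sp=0xd2
r3 is callee-saved -> restored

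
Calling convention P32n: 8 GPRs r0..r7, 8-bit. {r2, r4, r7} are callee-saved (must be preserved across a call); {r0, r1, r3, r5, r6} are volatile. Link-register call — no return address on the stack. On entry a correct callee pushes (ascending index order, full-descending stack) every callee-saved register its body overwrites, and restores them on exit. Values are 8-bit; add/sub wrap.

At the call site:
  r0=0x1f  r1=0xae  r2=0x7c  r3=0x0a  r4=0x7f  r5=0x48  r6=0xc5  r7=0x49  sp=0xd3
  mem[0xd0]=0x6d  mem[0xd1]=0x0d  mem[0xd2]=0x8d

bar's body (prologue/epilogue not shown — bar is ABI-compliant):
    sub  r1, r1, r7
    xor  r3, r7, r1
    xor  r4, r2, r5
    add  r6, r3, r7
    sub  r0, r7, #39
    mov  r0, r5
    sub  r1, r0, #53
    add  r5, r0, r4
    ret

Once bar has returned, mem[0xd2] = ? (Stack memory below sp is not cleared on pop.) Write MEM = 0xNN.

MEM = 0x7f

prologue: push r4 → mem[0xd2]=0x7f, sp=0xd2
body[0] sub  r1, r1, r7 → r1=0x65
body[1] xor  r3, r7, r1 → r3=0x2c
body[2] xor  r4, r2, r5 → r4=0x34
body[3] add  r6, r3, r7 → r6=0x75
body[4] sub  r0, r7, #39 → r0=0x22
body[5] mov  r0, r5 → r0=0x48
body[6] sub  r1, r0, #53 → r1=0x13
body[7] add  r5, r0, r4 → r5=0x7c
epilogue: pop r4=0x7f, sp=0xd3
prologue pushed ['r4'] at ['0xd2']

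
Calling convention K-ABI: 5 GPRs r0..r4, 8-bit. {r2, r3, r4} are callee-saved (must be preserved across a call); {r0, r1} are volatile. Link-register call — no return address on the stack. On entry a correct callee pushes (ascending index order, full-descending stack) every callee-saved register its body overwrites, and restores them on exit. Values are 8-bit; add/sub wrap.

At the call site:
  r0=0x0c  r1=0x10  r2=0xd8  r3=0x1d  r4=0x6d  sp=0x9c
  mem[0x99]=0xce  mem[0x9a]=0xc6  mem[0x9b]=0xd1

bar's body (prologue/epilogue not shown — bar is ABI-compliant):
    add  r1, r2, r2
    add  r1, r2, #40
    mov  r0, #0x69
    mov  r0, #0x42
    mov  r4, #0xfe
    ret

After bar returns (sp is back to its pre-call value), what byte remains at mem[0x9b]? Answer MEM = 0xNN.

MEM = 0x6d

prologue: push r4 -> mem[0x9b]=0x6d, sp=0x9b
body[0] add  r1, r2, r2 -> r1=0xb0
body[1] add  r1, r2, #40 -> r1=0x00
body[2] mov  r0, #0x69 -> r0=0x69
body[3] mov  r0, #0x42 -> r0=0x42
body[4] mov  r4, #0xfe -> r4=0xfe
epilogue: pop r4=0x6d, sp=0x9c
prologue pushed ['r4'] at ['0x9b']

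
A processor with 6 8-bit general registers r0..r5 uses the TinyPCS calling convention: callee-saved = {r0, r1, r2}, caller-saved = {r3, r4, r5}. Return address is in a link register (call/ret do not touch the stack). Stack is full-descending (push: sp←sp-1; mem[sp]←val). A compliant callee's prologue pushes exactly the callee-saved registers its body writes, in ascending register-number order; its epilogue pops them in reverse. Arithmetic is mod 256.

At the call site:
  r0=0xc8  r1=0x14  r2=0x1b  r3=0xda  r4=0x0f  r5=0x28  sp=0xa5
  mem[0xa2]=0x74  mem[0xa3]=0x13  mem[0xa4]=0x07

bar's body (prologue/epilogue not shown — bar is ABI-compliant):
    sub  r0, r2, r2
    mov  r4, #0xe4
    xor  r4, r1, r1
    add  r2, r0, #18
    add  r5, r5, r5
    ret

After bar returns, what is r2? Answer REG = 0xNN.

prologue: push r0 -> mem[0xa4]=0xc8, sp=0xa4
prologue: push r2 -> mem[0xa3]=0x1b, sp=0xa3
body[0] sub  r0, r2, r2 -> r0=0x00
body[1] mov  r4, #0xe4 -> r4=0xe4
body[2] xor  r4, r1, r1 -> r4=0x00
body[3] add  r2, r0, #18 -> r2=0x12
body[4] add  r5, r5, r5 -> r5=0x50
epilogue: pop r2=0x1b, sp=0xa4
epilogue: pop r0=0xc8, sp=0xa5
r2 is callee-saved -> restored

REG = 0x1b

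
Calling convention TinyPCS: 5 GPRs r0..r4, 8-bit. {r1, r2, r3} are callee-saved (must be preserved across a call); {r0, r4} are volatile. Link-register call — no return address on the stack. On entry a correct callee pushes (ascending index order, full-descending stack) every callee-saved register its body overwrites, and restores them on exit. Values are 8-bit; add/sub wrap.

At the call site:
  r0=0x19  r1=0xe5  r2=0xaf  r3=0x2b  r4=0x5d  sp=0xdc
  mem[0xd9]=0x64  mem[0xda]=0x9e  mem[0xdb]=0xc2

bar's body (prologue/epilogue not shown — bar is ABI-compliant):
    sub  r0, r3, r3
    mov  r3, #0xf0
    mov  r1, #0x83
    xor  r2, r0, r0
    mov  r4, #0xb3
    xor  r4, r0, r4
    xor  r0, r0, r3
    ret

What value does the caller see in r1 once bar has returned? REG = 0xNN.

REG = 0xe5

prologue: push r1 → mem[0xdb]=0xe5, sp=0xdb
prologue: push r2 → mem[0xda]=0xaf, sp=0xda
prologue: push r3 → mem[0xd9]=0x2b, sp=0xd9
body[0] sub  r0, r3, r3 → r0=0x00
body[1] mov  r3, #0xf0 → r3=0xf0
body[2] mov  r1, #0x83 → r1=0x83
body[3] xor  r2, r0, r0 → r2=0x00
body[4] mov  r4, #0xb3 → r4=0xb3
body[5] xor  r4, r0, r4 → r4=0xb3
body[6] xor  r0, r0, r3 → r0=0xf0
epilogue: pop r3=0x2b, sp=0xda
epilogue: pop r2=0xaf, sp=0xdb
epilogue: pop r1=0xe5, sp=0xdc
r1 is callee-saved → restored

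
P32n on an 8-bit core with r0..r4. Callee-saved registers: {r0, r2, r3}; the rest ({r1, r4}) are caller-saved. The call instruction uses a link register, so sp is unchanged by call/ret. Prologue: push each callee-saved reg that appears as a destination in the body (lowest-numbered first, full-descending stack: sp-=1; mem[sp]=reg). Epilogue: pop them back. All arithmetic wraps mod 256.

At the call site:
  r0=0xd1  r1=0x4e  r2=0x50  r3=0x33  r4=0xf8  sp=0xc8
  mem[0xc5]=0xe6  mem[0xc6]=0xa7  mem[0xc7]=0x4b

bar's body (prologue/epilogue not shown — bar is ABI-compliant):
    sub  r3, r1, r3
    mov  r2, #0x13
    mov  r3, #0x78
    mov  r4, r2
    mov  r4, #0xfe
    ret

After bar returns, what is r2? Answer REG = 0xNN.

REG = 0x50

prologue: push r2 -> mem[0xc7]=0x50, sp=0xc7
prologue: push r3 -> mem[0xc6]=0x33, sp=0xc6
body[0] sub  r3, r1, r3 -> r3=0x1b
body[1] mov  r2, #0x13 -> r2=0x13
body[2] mov  r3, #0x78 -> r3=0x78
body[3] mov  r4, r2 -> r4=0x13
body[4] mov  r4, #0xfe -> r4=0xfe
epilogue: pop r3=0x33, sp=0xc7
epilogue: pop r2=0x50, sp=0xc8
r2 is callee-saved -> restored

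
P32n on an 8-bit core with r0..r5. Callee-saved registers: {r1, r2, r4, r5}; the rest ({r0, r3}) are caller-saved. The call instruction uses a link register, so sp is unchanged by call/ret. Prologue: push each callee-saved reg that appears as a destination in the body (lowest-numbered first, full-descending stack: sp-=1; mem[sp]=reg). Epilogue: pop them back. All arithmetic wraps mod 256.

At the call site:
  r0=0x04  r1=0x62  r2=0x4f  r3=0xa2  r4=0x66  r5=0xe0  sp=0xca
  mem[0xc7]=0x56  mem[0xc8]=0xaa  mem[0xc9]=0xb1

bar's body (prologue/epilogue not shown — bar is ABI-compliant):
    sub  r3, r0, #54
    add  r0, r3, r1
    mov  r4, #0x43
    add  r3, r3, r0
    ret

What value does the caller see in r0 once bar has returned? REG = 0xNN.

prologue: push r4 → mem[0xc9]=0x66, sp=0xc9
body[0] sub  r3, r0, #54 → r3=0xce
body[1] add  r0, r3, r1 → r0=0x30
body[2] mov  r4, #0x43 → r4=0x43
body[3] add  r3, r3, r0 → r3=0xfe
epilogue: pop r4=0x66, sp=0xca
r0 is caller-saved → body value

REG = 0x30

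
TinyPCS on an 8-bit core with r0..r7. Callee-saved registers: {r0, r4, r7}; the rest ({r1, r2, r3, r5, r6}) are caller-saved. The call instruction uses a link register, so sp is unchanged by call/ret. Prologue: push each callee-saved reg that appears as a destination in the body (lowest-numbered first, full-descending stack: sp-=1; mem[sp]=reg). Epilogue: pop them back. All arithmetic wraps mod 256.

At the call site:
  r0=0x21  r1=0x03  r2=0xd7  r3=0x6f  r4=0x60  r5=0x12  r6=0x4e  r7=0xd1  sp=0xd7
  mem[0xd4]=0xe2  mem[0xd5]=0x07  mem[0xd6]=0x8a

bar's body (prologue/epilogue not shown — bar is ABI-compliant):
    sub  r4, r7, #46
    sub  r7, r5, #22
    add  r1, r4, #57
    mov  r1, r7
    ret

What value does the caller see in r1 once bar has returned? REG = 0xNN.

prologue: push r4 -> mem[0xd6]=0x60, sp=0xd6
prologue: push r7 -> mem[0xd5]=0xd1, sp=0xd5
body[0] sub  r4, r7, #46 -> r4=0xa3
body[1] sub  r7, r5, #22 -> r7=0xfc
body[2] add  r1, r4, #57 -> r1=0xdc
body[3] mov  r1, r7 -> r1=0xfc
epilogue: pop r7=0xd1, sp=0xd6
epilogue: pop r4=0x60, sp=0xd7
r1 is caller-saved -> body value

REG = 0xfc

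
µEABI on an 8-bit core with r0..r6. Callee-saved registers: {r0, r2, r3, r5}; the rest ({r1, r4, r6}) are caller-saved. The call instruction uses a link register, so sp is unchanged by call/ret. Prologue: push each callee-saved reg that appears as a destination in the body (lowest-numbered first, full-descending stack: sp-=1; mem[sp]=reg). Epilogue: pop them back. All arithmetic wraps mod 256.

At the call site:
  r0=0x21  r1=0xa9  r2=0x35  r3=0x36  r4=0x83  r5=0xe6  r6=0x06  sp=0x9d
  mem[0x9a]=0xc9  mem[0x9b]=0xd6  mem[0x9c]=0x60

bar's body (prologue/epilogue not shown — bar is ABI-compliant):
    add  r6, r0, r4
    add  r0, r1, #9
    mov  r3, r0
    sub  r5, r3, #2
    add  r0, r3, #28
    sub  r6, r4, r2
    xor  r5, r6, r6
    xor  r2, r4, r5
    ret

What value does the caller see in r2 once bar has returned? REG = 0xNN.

REG = 0x35

prologue: push r0 -> mem[0x9c]=0x21, sp=0x9c
prologue: push r2 -> mem[0x9b]=0x35, sp=0x9b
prologue: push r3 -> mem[0x9a]=0x36, sp=0x9a
prologue: push r5 -> mem[0x99]=0xe6, sp=0x99
body[0] add  r6, r0, r4 -> r6=0xa4
body[1] add  r0, r1, #9 -> r0=0xb2
body[2] mov  r3, r0 -> r3=0xb2
body[3] sub  r5, r3, #2 -> r5=0xb0
body[4] add  r0, r3, #28 -> r0=0xce
body[5] sub  r6, r4, r2 -> r6=0x4e
body[6] xor  r5, r6, r6 -> r5=0x00
body[7] xor  r2, r4, r5 -> r2=0x83
epilogue: pop r5=0xe6, sp=0x9a
epilogue: pop r3=0x36, sp=0x9b
epilogue: pop r2=0x35, sp=0x9c
epilogue: pop r0=0x21, sp=0x9d
r2 is callee-saved -> restored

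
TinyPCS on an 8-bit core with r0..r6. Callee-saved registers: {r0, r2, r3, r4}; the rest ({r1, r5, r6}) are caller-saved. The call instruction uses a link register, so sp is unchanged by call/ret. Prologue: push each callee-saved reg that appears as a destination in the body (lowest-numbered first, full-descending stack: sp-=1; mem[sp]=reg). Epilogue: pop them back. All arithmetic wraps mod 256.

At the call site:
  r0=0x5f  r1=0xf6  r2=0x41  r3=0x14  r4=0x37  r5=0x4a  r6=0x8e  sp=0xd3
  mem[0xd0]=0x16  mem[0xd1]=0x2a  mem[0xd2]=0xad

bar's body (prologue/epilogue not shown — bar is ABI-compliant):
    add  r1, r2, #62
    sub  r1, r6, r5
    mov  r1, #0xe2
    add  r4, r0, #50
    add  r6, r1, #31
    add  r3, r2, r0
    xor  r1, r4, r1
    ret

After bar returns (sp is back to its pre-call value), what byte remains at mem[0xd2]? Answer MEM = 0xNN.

prologue: push r3 → mem[0xd2]=0x14, sp=0xd2
prologue: push r4 → mem[0xd1]=0x37, sp=0xd1
body[0] add  r1, r2, #62 → r1=0x7f
body[1] sub  r1, r6, r5 → r1=0x44
body[2] mov  r1, #0xe2 → r1=0xe2
body[3] add  r4, r0, #50 → r4=0x91
body[4] add  r6, r1, #31 → r6=0x01
body[5] add  r3, r2, r0 → r3=0xa0
body[6] xor  r1, r4, r1 → r1=0x73
epilogue: pop r4=0x37, sp=0xd2
epilogue: pop r3=0x14, sp=0xd3
prologue pushed ['r3', 'r4'] at ['0xd2', '0xd1']

MEM = 0x14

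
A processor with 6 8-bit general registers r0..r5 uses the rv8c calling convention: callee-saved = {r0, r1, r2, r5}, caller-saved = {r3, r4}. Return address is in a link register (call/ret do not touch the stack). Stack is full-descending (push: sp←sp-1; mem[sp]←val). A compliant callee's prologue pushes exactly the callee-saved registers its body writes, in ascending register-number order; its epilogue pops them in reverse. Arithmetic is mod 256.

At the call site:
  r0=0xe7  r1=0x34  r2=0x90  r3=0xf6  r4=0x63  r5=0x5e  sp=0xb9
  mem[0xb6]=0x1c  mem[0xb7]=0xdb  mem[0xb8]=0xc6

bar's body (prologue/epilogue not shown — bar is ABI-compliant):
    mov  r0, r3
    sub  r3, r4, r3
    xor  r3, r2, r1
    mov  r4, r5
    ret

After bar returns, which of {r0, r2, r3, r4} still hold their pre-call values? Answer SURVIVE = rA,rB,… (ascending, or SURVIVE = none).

SURVIVE = r0,r2

prologue: push r0 -> mem[0xb8]=0xe7, sp=0xb8
body[0] mov  r0, r3 -> r0=0xf6
body[1] sub  r3, r4, r3 -> r3=0x6d
body[2] xor  r3, r2, r1 -> r3=0xa4
body[3] mov  r4, r5 -> r4=0x5e
epilogue: pop r0=0xe7, sp=0xb9
r0: callee-saved, written=True
r2: callee-saved, written=False
r3: caller-saved, written=True
r4: caller-saved, written=True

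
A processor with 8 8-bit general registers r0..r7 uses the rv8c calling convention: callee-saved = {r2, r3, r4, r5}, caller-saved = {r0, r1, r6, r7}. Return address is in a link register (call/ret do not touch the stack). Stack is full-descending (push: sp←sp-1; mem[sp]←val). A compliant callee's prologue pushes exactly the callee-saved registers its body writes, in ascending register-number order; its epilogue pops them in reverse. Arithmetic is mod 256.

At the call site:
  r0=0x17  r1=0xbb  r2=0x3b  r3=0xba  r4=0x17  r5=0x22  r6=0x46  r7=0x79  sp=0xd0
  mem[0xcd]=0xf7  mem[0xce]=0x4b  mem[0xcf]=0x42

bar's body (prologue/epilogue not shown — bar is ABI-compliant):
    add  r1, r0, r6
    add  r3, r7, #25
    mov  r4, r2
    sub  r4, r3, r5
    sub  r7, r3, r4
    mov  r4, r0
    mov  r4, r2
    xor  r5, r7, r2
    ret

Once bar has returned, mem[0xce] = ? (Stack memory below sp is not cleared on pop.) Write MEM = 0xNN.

prologue: push r3 -> mem[0xcf]=0xba, sp=0xcf
prologue: push r4 -> mem[0xce]=0x17, sp=0xce
prologue: push r5 -> mem[0xcd]=0x22, sp=0xcd
body[0] add  r1, r0, r6 -> r1=0x5d
body[1] add  r3, r7, #25 -> r3=0x92
body[2] mov  r4, r2 -> r4=0x3b
body[3] sub  r4, r3, r5 -> r4=0x70
body[4] sub  r7, r3, r4 -> r7=0x22
body[5] mov  r4, r0 -> r4=0x17
body[6] mov  r4, r2 -> r4=0x3b
body[7] xor  r5, r7, r2 -> r5=0x19
epilogue: pop r5=0x22, sp=0xce
epilogue: pop r4=0x17, sp=0xcf
epilogue: pop r3=0xba, sp=0xd0
prologue pushed ['r3', 'r4', 'r5'] at ['0xcf', '0xce', '0xcd']

MEM = 0x17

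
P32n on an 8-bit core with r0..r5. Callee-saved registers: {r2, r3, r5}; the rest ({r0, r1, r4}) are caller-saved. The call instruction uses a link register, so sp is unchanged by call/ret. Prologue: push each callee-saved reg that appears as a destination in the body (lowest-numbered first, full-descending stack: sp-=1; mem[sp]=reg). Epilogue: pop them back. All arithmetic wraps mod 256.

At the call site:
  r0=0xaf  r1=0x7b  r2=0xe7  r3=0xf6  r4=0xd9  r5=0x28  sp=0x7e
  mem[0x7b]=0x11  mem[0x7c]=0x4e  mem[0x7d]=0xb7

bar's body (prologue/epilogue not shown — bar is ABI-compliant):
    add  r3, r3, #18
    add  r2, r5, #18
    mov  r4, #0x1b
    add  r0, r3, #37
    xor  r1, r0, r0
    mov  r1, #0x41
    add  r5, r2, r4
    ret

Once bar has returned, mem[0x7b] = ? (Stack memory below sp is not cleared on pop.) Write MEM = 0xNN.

MEM = 0x28

prologue: push r2 -> mem[0x7d]=0xe7, sp=0x7d
prologue: push r3 -> mem[0x7c]=0xf6, sp=0x7c
prologue: push r5 -> mem[0x7b]=0x28, sp=0x7b
body[0] add  r3, r3, #18 -> r3=0x08
body[1] add  r2, r5, #18 -> r2=0x3a
body[2] mov  r4, #0x1b -> r4=0x1b
body[3] add  r0, r3, #37 -> r0=0x2d
body[4] xor  r1, r0, r0 -> r1=0x00
body[5] mov  r1, #0x41 -> r1=0x41
body[6] add  r5, r2, r4 -> r5=0x55
epilogue: pop r5=0x28, sp=0x7c
epilogue: pop r3=0xf6, sp=0x7d
epilogue: pop r2=0xe7, sp=0x7e
prologue pushed ['r2', 'r3', 'r5'] at ['0x7d', '0x7c', '0x7b']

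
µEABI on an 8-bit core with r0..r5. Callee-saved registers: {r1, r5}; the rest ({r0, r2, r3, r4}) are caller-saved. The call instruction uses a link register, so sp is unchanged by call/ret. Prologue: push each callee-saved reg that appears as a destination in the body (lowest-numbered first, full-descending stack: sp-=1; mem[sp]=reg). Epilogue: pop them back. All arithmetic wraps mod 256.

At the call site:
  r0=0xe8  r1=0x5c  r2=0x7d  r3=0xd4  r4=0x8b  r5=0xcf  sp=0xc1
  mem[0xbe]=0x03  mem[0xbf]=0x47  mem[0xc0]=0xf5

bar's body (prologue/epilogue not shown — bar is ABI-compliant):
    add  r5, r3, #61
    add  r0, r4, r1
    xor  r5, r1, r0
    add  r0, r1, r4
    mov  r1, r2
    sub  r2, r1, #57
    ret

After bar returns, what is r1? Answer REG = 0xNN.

prologue: push r1 -> mem[0xc0]=0x5c, sp=0xc0
prologue: push r5 -> mem[0xbf]=0xcf, sp=0xbf
body[0] add  r5, r3, #61 -> r5=0x11
body[1] add  r0, r4, r1 -> r0=0xe7
body[2] xor  r5, r1, r0 -> r5=0xbb
body[3] add  r0, r1, r4 -> r0=0xe7
body[4] mov  r1, r2 -> r1=0x7d
body[5] sub  r2, r1, #57 -> r2=0x44
epilogue: pop r5=0xcf, sp=0xc0
epilogue: pop r1=0x5c, sp=0xc1
r1 is callee-saved -> restored

REG = 0x5c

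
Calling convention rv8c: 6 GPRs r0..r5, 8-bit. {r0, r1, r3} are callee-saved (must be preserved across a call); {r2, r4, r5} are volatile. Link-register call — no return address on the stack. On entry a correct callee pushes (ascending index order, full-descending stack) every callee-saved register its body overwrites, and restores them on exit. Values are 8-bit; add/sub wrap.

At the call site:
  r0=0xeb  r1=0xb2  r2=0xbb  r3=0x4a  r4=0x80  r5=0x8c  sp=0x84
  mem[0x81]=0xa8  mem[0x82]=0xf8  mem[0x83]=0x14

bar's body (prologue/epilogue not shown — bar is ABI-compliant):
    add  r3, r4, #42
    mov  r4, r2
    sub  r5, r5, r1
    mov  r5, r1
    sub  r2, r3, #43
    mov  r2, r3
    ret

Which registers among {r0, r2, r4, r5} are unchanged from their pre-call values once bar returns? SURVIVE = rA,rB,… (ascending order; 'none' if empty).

SURVIVE = r0

prologue: push r3 → mem[0x83]=0x4a, sp=0x83
body[0] add  r3, r4, #42 → r3=0xaa
body[1] mov  r4, r2 → r4=0xbb
body[2] sub  r5, r5, r1 → r5=0xda
body[3] mov  r5, r1 → r5=0xb2
body[4] sub  r2, r3, #43 → r2=0x7f
body[5] mov  r2, r3 → r2=0xaa
epilogue: pop r3=0x4a, sp=0x84
r0: callee-saved, written=False
r2: caller-saved, written=True
r4: caller-saved, written=True
r5: caller-saved, written=True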